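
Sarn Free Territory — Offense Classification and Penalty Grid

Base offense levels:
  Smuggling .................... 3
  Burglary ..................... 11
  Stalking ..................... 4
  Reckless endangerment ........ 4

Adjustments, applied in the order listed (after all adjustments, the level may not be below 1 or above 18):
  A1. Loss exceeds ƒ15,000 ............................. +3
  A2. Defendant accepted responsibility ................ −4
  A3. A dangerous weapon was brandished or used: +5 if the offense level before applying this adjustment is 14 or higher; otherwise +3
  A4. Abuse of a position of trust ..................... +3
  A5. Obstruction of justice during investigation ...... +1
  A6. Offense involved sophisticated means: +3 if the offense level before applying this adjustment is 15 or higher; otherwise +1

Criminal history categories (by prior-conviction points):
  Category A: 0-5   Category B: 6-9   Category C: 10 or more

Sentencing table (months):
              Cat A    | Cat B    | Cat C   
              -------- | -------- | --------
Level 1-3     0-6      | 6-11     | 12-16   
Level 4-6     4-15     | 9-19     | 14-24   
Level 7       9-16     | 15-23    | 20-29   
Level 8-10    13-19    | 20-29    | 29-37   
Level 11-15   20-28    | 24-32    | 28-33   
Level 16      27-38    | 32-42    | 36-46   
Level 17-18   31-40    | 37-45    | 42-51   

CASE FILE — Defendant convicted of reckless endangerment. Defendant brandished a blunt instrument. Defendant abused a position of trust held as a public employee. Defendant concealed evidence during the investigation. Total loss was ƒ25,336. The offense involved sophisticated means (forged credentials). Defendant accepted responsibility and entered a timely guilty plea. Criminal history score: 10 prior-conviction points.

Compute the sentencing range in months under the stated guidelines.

28-33 months

Base offense level for reckless endangerment: 4.
A1 applies: 4 + 3 = 7.
A2 applies: 7 − 4 = 3.
A3 applies (level before this adjustment is 3 < 14, so +3): 3 + 3 = 6.
A4 applies: 6 + 3 = 9.
A5 applies: 9 + 1 = 10.
A6 applies (level before this adjustment is 10 < 15, so +1): 10 + 1 = 11.
Final offense level: 11.
Criminal history: 10 prior points → Category C (10+).
Level 11 falls in the 11-15 band.
Grid: Level 11-15 × Category C = 28-33 months.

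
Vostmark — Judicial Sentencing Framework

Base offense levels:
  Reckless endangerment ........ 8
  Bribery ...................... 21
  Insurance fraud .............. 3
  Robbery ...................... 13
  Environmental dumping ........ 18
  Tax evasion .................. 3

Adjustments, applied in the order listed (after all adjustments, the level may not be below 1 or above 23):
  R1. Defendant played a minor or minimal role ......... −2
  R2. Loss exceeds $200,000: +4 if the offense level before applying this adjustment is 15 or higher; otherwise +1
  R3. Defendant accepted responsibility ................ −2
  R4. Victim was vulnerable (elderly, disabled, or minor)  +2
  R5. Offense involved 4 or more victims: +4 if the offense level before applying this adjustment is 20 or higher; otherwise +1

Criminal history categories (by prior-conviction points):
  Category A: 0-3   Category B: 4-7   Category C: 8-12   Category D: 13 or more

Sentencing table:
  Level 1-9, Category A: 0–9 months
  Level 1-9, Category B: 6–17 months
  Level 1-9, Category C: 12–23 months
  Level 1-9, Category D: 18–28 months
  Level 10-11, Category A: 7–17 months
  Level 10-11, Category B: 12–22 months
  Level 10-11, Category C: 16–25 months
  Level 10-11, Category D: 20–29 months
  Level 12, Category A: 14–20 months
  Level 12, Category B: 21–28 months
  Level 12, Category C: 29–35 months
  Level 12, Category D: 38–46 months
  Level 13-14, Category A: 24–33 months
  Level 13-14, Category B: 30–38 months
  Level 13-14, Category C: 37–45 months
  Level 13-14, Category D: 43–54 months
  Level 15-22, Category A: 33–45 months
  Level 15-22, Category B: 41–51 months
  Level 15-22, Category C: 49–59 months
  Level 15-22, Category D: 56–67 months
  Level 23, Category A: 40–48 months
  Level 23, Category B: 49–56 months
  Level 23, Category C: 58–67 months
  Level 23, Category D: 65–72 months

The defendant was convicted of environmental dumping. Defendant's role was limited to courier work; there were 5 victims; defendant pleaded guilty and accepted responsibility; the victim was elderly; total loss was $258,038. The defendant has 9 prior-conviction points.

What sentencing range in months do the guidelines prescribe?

Base offense level for environmental dumping: 18.
R1 applies: 18 − 2 = 16.
R2 applies (level before this adjustment is 16 ≥ 15, so +4): 16 + 4 = 20.
R3 applies: 20 − 2 = 18.
R4 applies: 18 + 2 = 20.
R5 applies (level before this adjustment is 20 ≥ 20, so +4): 20 + 4 = 24.
Level 24 exceeds the maximum of 23; capped at 23.
Final offense level: 23.
Criminal history: 9 prior points → Category C (8-12).
Level 23 falls in the 23 band.
Grid: Level 23 × Category C = 58-67 months.

58-67 months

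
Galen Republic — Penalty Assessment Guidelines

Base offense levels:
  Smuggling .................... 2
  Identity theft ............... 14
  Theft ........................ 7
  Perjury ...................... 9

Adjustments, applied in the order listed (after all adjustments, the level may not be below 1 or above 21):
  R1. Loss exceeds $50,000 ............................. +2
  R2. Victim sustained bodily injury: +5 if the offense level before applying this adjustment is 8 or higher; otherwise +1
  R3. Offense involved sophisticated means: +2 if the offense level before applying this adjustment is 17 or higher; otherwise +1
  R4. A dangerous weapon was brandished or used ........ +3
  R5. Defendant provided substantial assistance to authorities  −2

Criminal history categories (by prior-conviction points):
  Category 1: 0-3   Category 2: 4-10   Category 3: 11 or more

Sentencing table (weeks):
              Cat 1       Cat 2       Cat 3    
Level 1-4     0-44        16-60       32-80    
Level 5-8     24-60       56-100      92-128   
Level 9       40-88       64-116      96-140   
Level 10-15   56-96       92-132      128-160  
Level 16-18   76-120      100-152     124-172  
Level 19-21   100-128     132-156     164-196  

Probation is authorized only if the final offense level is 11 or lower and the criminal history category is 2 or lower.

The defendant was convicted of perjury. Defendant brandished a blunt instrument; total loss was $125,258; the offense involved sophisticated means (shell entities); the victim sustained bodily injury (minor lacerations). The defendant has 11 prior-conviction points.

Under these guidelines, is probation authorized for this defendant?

Base offense level for perjury: 9.
R1 applies: 9 + 2 = 11.
R2 applies (level before this adjustment is 11 ≥ 8, so +5): 11 + 5 = 16.
R3 applies (level before this adjustment is 16 < 17, so +1): 16 + 1 = 17.
R4 applies: 17 + 3 = 20.
R5 does not apply.
Final offense level: 20.
Criminal history: 11 prior points → Category 3 (11+).
Level 20 falls in the 19-21 band.
Grid: Level 19-21 × Category 3 = 164-196 weeks.
Probation check: level 20 > 11 and category 3 > 2 → not eligible.

No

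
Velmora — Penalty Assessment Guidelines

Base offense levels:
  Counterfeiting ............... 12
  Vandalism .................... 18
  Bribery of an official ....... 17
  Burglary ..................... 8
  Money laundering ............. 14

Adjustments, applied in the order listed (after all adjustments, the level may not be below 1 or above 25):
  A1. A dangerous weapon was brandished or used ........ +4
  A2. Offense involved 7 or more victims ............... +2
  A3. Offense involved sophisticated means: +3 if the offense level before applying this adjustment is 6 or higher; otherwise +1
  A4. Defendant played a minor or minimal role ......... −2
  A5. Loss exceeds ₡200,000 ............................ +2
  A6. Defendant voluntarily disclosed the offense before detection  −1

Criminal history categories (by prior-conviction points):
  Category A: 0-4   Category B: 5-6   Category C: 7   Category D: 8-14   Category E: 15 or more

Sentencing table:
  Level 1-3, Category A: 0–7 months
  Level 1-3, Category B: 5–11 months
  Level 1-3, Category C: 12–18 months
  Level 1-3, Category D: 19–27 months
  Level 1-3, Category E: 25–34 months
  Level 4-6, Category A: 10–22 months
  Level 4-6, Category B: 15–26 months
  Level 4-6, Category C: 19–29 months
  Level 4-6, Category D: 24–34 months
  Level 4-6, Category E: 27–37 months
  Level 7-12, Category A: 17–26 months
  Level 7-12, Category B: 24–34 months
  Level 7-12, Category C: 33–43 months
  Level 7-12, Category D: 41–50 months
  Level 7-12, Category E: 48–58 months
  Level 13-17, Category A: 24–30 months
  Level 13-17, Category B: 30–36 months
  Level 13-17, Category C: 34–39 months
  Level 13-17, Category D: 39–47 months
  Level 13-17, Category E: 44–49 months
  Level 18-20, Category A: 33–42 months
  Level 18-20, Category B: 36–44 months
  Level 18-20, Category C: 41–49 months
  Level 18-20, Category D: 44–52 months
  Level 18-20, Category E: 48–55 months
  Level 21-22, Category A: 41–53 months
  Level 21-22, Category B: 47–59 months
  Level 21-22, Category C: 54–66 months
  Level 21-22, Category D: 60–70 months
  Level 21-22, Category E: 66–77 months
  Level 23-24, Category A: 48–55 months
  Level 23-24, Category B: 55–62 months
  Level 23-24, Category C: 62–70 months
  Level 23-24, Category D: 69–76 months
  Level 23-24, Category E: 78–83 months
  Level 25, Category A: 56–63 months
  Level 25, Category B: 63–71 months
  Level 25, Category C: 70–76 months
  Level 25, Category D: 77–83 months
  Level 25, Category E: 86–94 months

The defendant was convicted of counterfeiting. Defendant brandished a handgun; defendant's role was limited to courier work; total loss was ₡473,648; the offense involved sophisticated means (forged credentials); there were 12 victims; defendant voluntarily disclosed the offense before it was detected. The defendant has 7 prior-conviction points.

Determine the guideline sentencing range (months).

Base offense level for counterfeiting: 12.
A1 applies: 12 + 4 = 16.
A2 applies: 16 + 2 = 18.
A3 applies (level before this adjustment is 18 ≥ 6, so +3): 18 + 3 = 21.
A4 applies: 21 − 2 = 19.
A5 applies: 19 + 2 = 21.
A6 applies: 21 − 1 = 20.
Final offense level: 20.
Criminal history: 7 prior points → Category C (7).
Level 20 falls in the 18-20 band.
Grid: Level 18-20 × Category C = 41-49 months.

41-49 months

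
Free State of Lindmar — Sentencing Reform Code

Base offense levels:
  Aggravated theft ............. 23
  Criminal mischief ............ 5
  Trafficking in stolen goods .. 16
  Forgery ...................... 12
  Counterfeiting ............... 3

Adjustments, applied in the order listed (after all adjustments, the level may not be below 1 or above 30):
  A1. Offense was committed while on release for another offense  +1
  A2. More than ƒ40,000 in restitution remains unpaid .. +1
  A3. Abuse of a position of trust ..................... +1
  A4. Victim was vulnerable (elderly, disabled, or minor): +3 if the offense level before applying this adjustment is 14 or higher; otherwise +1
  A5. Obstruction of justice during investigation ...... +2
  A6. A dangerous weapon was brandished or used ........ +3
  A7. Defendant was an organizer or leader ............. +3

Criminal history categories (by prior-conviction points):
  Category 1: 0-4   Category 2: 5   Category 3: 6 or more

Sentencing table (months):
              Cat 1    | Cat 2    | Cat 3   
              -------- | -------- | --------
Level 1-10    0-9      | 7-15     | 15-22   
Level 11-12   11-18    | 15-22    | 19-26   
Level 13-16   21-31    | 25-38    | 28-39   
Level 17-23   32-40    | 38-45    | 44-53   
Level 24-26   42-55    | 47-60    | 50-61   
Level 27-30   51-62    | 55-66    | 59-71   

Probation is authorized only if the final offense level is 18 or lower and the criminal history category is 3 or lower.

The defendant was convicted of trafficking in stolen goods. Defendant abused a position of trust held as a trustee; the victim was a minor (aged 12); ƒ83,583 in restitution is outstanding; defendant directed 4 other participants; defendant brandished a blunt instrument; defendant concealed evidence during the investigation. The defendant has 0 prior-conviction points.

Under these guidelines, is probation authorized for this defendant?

No

Base offense level for trafficking in stolen goods: 16.
A2 applies: 16 + 1 = 17.
A3 applies: 17 + 1 = 18.
A4 applies (level before this adjustment is 18 ≥ 14, so +3): 18 + 3 = 21.
A5 applies: 21 + 2 = 23.
A6 applies: 23 + 3 = 26.
A7 applies: 26 + 3 = 29.
Final offense level: 29.
Criminal history: 0 prior points → Category 1 (0-4).
Level 29 falls in the 27-30 band.
Grid: Level 27-30 × Category 1 = 51-62 months.
Probation check: level 29 > 18 and category 1 ≤ 3 → not eligible.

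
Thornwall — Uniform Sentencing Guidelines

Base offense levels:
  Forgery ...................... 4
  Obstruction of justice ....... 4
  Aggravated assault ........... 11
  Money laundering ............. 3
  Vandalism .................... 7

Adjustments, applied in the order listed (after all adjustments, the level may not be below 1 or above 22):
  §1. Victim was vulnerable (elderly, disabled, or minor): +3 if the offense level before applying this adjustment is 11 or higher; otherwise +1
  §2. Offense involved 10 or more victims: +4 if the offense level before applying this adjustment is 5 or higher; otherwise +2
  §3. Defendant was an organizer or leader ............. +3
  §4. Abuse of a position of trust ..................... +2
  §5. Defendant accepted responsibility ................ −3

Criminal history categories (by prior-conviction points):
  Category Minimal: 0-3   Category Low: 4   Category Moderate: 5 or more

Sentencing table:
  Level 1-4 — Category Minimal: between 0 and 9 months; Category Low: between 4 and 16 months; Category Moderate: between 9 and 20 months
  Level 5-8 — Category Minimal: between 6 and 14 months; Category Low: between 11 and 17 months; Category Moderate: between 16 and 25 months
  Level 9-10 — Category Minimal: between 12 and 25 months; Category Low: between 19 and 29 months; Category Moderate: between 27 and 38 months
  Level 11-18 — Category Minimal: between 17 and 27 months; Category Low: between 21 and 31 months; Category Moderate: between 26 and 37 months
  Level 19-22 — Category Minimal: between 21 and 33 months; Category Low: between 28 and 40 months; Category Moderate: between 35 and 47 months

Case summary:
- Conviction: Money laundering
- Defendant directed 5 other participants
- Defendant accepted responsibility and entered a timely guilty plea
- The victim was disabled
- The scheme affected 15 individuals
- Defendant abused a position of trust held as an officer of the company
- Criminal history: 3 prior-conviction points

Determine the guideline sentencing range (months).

6-14 months

Base offense level for money laundering: 3.
§1 applies (level before this adjustment is 3 < 11, so +1): 3 + 1 = 4.
§2 applies (level before this adjustment is 4 < 5, so +2): 4 + 2 = 6.
§3 applies: 6 + 3 = 9.
§4 applies: 9 + 2 = 11.
§5 applies: 11 − 3 = 8.
Final offense level: 8.
Criminal history: 3 prior points → Category Minimal (0-3).
Level 8 falls in the 5-8 band.
Grid: Level 5-8 × Category Minimal = 6-14 months.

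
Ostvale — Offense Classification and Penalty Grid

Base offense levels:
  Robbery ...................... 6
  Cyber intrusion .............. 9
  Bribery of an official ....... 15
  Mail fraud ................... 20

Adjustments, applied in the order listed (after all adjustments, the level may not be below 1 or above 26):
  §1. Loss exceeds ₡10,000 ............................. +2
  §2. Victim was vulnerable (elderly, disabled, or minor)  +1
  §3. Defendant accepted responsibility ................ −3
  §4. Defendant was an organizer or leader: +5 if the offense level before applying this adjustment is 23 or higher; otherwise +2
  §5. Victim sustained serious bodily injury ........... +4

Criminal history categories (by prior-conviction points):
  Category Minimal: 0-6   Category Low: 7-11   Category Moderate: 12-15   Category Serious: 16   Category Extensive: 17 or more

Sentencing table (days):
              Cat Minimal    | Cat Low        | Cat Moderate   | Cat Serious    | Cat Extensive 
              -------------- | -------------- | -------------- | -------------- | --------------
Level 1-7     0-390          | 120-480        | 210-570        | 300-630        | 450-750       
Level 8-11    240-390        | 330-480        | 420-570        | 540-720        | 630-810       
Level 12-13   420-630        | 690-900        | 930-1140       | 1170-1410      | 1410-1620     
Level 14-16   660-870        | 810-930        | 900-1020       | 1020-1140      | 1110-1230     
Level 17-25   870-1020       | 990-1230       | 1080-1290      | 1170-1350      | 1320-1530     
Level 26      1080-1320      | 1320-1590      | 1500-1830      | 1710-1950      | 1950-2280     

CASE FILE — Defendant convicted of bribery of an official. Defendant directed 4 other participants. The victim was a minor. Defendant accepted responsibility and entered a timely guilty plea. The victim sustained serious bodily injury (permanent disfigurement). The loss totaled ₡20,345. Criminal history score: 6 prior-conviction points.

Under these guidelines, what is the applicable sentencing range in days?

870-1020 days

Base offense level for bribery of an official: 15.
§1 applies: 15 + 2 = 17.
§2 applies: 17 + 1 = 18.
§3 applies: 18 − 3 = 15.
§4 applies (level before this adjustment is 15 < 23, so +2): 15 + 2 = 17.
§5 applies: 17 + 4 = 21.
Final offense level: 21.
Criminal history: 6 prior points → Category Minimal (0-6).
Level 21 falls in the 17-25 band.
Grid: Level 17-25 × Category Minimal = 870-1020 days.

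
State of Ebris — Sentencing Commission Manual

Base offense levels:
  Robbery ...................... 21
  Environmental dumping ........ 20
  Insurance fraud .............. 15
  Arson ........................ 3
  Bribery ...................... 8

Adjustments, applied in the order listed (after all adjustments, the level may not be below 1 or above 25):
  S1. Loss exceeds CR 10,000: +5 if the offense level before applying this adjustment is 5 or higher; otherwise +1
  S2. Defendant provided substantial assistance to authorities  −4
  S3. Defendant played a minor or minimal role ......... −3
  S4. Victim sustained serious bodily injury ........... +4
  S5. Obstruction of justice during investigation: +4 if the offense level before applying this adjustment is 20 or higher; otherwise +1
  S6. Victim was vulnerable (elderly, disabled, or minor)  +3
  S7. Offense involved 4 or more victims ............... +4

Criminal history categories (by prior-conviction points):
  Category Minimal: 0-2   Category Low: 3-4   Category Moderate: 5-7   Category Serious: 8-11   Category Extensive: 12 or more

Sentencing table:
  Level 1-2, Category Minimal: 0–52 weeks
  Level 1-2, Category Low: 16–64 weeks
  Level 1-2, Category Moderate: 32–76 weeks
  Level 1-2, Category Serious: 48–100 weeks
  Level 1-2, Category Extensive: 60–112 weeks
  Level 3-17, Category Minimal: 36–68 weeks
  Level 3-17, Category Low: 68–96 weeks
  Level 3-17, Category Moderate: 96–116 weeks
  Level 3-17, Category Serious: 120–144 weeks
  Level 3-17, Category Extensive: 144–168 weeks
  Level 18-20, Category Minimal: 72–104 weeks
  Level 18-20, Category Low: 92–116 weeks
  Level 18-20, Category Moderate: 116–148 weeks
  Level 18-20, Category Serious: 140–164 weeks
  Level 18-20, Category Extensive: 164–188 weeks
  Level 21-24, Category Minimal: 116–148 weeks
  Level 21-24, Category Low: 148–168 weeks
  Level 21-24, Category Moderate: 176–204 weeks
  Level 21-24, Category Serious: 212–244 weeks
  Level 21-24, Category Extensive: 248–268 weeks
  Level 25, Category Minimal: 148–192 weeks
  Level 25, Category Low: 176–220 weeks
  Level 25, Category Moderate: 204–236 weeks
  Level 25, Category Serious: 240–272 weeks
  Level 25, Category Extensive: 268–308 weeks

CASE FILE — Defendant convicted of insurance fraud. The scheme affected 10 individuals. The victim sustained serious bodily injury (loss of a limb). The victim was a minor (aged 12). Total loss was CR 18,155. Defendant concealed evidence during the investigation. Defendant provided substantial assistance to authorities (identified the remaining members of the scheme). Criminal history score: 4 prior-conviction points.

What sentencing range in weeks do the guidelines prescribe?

Base offense level for insurance fraud: 15.
S1 applies (level before this adjustment is 15 ≥ 5, so +5): 15 + 5 = 20.
S2 applies: 20 − 4 = 16.
S4 applies: 16 + 4 = 20.
S5 applies (level before this adjustment is 20 ≥ 20, so +4): 20 + 4 = 24.
S6 applies: 24 + 3 = 27.
S7 applies: 27 + 4 = 31.
Level 31 exceeds the maximum of 25; capped at 25.
Final offense level: 25.
Criminal history: 4 prior points → Category Low (3-4).
Level 25 falls in the 25 band.
Grid: Level 25 × Category Low = 176-220 weeks.

176-220 weeks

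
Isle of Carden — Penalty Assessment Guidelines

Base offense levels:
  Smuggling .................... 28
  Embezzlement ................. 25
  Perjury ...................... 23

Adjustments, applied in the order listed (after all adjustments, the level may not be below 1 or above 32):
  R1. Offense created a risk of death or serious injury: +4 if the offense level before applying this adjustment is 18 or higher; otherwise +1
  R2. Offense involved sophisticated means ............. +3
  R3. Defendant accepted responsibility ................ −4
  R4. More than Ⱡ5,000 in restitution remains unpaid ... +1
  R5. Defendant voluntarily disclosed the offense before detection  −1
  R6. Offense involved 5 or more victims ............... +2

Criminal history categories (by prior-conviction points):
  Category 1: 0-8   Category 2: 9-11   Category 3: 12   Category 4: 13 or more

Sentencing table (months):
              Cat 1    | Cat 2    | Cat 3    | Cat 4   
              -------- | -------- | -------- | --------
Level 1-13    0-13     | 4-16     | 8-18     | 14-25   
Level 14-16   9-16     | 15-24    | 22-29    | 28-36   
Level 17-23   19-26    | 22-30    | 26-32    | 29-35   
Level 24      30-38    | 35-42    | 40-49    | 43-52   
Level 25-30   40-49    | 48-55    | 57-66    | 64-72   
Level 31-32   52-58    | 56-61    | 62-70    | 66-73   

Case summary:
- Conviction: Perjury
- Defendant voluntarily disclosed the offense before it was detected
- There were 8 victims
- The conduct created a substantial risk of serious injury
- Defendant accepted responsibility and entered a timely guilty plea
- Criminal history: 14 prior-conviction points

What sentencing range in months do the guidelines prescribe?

Base offense level for perjury: 23.
R1 applies (level before this adjustment is 23 ≥ 18, so +4): 23 + 4 = 27.
R2 does not apply.
R3 applies: 27 − 4 = 23.
R4 does not apply.
R5 applies: 23 − 1 = 22.
R6 applies: 22 + 2 = 24.
Final offense level: 24.
Criminal history: 14 prior points → Category 4 (13+).
Level 24 falls in the 24 band.
Grid: Level 24 × Category 4 = 43-52 months.

43-52 months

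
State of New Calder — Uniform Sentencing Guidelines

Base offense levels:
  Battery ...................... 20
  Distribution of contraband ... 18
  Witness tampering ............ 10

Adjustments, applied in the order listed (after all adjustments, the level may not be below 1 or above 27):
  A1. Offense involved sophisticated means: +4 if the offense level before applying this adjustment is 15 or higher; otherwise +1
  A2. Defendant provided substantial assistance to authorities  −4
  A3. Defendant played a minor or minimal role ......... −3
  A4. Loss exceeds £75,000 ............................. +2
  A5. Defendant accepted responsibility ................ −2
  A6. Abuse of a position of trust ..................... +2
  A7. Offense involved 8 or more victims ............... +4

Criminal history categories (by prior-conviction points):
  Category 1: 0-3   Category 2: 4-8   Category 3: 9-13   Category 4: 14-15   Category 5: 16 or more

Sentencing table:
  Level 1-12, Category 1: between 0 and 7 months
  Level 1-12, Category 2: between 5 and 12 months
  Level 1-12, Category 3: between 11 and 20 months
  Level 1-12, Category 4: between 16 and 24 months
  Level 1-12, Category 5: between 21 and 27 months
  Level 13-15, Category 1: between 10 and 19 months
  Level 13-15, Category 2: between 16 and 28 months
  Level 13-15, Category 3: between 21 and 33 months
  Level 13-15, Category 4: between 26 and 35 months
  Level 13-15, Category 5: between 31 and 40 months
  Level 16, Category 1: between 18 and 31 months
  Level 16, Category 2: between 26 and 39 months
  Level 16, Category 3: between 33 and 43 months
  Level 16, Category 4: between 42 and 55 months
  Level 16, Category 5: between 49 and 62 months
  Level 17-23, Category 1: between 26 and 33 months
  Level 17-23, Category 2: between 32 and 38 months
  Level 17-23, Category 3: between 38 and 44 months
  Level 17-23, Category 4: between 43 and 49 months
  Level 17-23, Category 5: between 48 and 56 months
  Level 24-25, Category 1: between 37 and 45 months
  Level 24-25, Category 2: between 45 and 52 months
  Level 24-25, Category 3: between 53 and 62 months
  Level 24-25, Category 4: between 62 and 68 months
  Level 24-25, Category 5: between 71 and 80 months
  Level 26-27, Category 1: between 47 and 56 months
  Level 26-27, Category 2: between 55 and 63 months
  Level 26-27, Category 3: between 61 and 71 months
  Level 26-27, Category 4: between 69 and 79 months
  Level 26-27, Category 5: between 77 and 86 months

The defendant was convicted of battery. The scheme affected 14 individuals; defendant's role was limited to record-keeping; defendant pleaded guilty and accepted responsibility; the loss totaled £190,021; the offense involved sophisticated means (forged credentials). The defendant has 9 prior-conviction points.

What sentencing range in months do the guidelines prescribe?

53-62 months

Base offense level for battery: 20.
A1 applies (level before this adjustment is 20 ≥ 15, so +4): 20 + 4 = 24.
A2 does not apply.
A3 applies: 24 − 3 = 21.
A4 applies: 21 + 2 = 23.
A5 applies: 23 − 2 = 21.
A6 does not apply.
A7 applies: 21 + 4 = 25.
Final offense level: 25.
Criminal history: 9 prior points → Category 3 (9-13).
Level 25 falls in the 24-25 band.
Grid: Level 24-25 × Category 3 = 53-62 months.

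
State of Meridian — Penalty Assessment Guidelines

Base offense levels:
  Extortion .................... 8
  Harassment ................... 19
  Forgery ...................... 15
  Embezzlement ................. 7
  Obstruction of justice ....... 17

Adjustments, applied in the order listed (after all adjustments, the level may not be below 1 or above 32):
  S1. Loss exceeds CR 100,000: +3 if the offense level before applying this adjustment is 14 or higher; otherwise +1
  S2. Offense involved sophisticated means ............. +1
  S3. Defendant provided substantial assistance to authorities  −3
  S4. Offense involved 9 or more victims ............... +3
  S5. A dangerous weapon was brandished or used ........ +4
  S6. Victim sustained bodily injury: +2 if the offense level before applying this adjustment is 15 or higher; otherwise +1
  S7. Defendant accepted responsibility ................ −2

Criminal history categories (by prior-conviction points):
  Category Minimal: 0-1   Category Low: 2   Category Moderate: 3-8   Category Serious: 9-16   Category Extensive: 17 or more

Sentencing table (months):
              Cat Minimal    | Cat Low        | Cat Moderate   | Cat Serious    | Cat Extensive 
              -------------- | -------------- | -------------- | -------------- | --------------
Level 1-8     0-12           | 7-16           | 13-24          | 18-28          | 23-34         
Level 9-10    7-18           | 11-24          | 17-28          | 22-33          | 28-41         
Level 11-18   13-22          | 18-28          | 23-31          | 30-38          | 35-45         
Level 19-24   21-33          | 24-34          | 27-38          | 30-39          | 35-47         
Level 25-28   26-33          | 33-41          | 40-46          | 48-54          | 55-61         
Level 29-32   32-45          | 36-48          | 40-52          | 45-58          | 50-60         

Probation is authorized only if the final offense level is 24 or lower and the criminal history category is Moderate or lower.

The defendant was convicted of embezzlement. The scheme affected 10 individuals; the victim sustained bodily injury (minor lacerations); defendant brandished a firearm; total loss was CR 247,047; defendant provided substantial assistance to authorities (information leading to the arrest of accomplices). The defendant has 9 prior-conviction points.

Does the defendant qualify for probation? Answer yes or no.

No

Base offense level for embezzlement: 7.
S1 applies (level before this adjustment is 7 < 14, so +1): 7 + 1 = 8.
S2 does not apply.
S3 applies: 8 − 3 = 5.
S4 applies: 5 + 3 = 8.
S5 applies: 8 + 4 = 12.
S6 applies (level before this adjustment is 12 < 15, so +1): 12 + 1 = 13.
S7 does not apply.
Final offense level: 13.
Criminal history: 9 prior points → Category Serious (9-16).
Level 13 falls in the 11-18 band.
Grid: Level 11-18 × Category Serious = 30-38 months.
Probation check: level 13 ≤ 24 and category Serious > Moderate → not eligible.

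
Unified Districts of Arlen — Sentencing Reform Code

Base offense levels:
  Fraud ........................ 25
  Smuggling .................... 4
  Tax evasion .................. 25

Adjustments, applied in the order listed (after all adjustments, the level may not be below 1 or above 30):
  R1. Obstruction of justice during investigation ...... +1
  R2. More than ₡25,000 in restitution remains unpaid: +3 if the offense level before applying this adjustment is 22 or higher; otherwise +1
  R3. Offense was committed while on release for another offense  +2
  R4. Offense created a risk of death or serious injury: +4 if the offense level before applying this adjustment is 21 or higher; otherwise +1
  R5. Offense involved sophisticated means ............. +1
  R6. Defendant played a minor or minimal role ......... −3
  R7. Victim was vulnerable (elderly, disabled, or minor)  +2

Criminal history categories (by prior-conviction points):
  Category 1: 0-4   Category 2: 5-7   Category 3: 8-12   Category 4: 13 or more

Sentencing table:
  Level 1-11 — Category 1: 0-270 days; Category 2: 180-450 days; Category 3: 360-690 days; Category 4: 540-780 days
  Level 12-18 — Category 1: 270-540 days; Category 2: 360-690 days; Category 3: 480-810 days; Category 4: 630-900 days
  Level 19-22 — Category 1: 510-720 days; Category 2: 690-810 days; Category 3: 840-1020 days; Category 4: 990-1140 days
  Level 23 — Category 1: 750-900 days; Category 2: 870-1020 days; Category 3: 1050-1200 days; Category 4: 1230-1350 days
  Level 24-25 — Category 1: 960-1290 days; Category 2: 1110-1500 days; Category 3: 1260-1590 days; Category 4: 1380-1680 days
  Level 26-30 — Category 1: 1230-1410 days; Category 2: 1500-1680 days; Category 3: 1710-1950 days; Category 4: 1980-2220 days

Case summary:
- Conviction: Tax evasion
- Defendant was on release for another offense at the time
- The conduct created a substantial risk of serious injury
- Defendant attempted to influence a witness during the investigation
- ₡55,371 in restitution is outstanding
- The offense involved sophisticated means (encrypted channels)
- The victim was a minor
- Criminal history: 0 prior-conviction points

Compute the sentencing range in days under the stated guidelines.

Base offense level for tax evasion: 25.
R1 applies: 25 + 1 = 26.
R2 applies (level before this adjustment is 26 ≥ 22, so +3): 26 + 3 = 29.
R3 applies: 29 + 2 = 31.
R4 applies (level before this adjustment is 31 ≥ 21, so +4): 31 + 4 = 35.
R5 applies: 35 + 1 = 36.
R7 applies: 36 + 2 = 38.
Level 38 exceeds the maximum of 30; capped at 30.
Final offense level: 30.
Criminal history: 0 prior points → Category 1 (0-4).
Level 30 falls in the 26-30 band.
Grid: Level 26-30 × Category 1 = 1230-1410 days.

1230-1410 days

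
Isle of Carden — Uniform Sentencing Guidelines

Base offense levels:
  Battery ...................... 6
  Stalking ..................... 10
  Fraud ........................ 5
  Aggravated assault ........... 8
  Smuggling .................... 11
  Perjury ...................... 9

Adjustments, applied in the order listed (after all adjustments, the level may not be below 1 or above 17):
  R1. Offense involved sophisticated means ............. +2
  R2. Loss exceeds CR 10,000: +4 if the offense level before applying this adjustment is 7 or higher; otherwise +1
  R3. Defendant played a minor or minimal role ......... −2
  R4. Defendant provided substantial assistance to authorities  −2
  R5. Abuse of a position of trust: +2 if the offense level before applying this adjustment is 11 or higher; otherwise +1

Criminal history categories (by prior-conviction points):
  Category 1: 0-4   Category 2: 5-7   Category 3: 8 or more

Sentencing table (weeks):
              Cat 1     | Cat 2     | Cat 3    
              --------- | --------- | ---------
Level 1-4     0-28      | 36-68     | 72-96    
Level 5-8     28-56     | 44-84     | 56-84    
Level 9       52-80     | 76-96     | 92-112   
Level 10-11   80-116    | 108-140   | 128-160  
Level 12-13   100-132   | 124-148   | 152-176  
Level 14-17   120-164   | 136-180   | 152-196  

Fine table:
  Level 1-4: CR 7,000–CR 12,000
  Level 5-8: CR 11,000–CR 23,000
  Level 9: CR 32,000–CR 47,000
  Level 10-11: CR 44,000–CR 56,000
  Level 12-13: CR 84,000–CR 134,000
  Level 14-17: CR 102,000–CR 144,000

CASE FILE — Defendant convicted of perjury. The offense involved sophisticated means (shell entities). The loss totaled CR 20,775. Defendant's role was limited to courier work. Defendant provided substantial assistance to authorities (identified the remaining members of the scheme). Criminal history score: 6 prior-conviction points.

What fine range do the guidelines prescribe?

CR 44,000–CR 56,000

Base offense level for perjury: 9.
R1 applies: 9 + 2 = 11.
R2 applies (level before this adjustment is 11 ≥ 7, so +4): 11 + 4 = 15.
R3 applies: 15 − 2 = 13.
R4 applies: 13 − 2 = 11.
Final offense level: 11.
Level 11 falls in the 10-11 band.
Fine table: Level 10-11 → CR 44,000–CR 56,000.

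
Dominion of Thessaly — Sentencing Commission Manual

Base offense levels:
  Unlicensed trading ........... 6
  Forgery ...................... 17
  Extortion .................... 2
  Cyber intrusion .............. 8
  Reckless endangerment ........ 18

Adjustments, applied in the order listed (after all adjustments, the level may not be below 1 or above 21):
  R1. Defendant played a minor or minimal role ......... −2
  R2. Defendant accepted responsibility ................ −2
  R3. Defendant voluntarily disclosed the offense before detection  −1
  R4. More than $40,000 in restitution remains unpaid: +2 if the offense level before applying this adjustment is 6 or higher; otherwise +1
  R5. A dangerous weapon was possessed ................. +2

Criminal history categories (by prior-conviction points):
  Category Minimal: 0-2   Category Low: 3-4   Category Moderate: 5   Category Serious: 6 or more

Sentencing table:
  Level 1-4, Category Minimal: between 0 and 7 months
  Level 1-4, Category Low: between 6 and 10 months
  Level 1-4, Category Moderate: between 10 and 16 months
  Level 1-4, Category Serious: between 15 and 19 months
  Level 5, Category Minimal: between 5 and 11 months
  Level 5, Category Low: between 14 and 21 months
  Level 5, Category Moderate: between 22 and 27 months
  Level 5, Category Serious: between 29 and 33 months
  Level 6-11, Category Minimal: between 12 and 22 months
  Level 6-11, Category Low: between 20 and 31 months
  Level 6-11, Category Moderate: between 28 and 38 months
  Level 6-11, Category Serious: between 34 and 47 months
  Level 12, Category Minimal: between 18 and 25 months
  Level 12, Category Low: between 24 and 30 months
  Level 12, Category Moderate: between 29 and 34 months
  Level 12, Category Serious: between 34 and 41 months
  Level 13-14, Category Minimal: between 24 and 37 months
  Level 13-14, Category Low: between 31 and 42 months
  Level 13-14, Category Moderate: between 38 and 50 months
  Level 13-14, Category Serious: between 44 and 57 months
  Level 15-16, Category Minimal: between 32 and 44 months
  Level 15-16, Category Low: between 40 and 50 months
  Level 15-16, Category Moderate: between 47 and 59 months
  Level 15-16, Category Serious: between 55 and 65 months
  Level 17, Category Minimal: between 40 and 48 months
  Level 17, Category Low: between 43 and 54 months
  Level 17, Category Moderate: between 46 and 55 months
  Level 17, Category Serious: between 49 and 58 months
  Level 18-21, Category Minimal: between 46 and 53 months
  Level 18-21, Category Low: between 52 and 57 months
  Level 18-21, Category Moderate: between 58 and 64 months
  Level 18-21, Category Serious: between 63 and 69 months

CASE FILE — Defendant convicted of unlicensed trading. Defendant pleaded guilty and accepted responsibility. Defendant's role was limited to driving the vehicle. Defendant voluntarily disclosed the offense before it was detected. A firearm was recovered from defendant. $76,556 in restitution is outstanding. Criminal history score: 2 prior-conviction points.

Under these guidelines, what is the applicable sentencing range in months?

0-7 months

Base offense level for unlicensed trading: 6.
R1 applies: 6 − 2 = 4.
R2 applies: 4 − 2 = 2.
R3 applies: 2 − 1 = 1.
R4 applies (level before this adjustment is 1 < 6, so +1): 1 + 1 = 2.
R5 applies: 2 + 2 = 4.
Final offense level: 4.
Criminal history: 2 prior points → Category Minimal (0-2).
Level 4 falls in the 1-4 band.
Grid: Level 1-4 × Category Minimal = 0-7 months.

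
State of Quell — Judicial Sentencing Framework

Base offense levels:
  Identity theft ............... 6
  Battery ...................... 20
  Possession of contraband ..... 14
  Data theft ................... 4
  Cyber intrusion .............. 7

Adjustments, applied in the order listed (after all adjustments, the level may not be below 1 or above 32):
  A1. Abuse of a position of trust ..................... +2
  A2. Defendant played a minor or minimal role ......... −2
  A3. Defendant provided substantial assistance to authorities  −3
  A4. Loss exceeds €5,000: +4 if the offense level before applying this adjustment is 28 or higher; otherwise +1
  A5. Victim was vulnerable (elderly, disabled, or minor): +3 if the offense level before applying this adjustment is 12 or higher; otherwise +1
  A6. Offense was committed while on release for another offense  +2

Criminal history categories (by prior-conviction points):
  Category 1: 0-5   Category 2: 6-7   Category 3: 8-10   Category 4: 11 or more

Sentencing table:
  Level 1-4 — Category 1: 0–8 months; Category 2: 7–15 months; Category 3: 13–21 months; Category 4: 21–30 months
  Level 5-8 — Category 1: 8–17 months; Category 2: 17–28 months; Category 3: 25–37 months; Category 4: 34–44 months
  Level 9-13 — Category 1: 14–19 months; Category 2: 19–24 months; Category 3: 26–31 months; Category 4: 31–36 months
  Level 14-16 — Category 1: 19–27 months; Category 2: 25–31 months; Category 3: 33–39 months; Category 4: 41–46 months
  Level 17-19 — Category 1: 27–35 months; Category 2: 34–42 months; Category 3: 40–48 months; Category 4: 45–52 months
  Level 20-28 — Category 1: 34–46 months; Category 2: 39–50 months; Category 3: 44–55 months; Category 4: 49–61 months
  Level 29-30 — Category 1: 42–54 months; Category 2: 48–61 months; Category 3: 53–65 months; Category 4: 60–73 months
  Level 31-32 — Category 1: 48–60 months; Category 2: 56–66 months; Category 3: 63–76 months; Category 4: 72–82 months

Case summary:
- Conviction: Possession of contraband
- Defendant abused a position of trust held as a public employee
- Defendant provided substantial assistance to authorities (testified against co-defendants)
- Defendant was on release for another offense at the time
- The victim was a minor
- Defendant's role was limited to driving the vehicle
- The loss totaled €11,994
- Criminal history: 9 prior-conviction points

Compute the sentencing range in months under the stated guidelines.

Base offense level for possession of contraband: 14.
A1 applies: 14 + 2 = 16.
A2 applies: 16 − 2 = 14.
A3 applies: 14 − 3 = 11.
A4 applies (level before this adjustment is 11 < 28, so +1): 11 + 1 = 12.
A5 applies (level before this adjustment is 12 ≥ 12, so +3): 12 + 3 = 15.
A6 applies: 15 + 2 = 17.
Final offense level: 17.
Criminal history: 9 prior points → Category 3 (8-10).
Level 17 falls in the 17-19 band.
Grid: Level 17-19 × Category 3 = 40-48 months.

40-48 months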